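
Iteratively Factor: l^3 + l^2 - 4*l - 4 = (l + 2)*(l^2 - l - 2) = (l + 1)*(l + 2)*(l - 2)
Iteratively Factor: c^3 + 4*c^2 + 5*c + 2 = (c + 1)*(c^2 + 3*c + 2) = (c + 1)^2*(c + 2)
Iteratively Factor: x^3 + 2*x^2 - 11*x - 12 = (x + 4)*(x^2 - 2*x - 3) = (x - 3)*(x + 4)*(x + 1)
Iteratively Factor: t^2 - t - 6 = (t - 3)*(t + 2)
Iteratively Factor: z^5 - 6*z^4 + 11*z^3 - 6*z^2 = (z)*(z^4 - 6*z^3 + 11*z^2 - 6*z) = z*(z - 3)*(z^3 - 3*z^2 + 2*z) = z^2*(z - 3)*(z^2 - 3*z + 2) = z^2*(z - 3)*(z - 1)*(z - 2)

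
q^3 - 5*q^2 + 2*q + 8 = (q - 4)*(q - 2)*(q + 1)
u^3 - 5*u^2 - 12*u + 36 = (u - 6)*(u - 2)*(u + 3)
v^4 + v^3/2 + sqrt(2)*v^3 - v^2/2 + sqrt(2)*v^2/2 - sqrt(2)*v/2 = v*(v - 1/2)*(v + 1)*(v + sqrt(2))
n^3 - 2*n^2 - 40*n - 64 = (n - 8)*(n + 2)*(n + 4)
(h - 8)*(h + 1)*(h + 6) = h^3 - h^2 - 50*h - 48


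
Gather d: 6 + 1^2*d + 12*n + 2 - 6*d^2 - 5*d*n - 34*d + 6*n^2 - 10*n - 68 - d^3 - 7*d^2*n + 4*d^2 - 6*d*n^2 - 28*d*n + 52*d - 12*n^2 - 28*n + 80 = -d^3 + d^2*(-7*n - 2) + d*(-6*n^2 - 33*n + 19) - 6*n^2 - 26*n + 20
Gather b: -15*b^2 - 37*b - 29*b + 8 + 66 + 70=-15*b^2 - 66*b + 144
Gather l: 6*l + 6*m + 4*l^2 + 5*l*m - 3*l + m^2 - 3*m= 4*l^2 + l*(5*m + 3) + m^2 + 3*m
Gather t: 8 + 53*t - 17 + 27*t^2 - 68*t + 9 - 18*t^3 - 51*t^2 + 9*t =-18*t^3 - 24*t^2 - 6*t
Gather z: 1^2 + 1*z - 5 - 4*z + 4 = -3*z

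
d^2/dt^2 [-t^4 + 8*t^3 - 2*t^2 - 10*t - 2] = -12*t^2 + 48*t - 4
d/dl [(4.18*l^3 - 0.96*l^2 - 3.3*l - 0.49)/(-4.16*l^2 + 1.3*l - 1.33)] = (-17.3888*l^4 + 10.868*l^3 - 31.6542*l^2 - 1.5232*l + 5.026)/(17.3056*l^4 - 10.816*l^3 + 12.7556*l^2 - 3.458*l + 1.7689)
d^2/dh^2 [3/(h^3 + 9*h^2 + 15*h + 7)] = 36*(h^2 + 10*h + 27)/(h^7 + 25*h^6 + 237*h^5 + 1061*h^4 + 2339*h^3 + 2667*h^2 + 1519*h + 343)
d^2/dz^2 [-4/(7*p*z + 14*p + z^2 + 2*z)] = 8*(7*p*z + 14*p + z^2 + 2*z - (7*p + 2*z + 2)^2)/(7*p*z + 14*p + z^2 + 2*z)^3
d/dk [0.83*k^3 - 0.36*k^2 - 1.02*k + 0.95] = 2.49*k^2 - 0.72*k - 1.02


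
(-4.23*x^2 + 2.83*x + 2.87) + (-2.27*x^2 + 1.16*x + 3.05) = -6.5*x^2 + 3.99*x + 5.92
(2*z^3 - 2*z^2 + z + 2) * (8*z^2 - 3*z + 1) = 16*z^5 - 22*z^4 + 16*z^3 + 11*z^2 - 5*z + 2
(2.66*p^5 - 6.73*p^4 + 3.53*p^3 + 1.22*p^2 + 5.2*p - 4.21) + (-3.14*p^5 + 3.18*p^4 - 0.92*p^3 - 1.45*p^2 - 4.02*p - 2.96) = -0.48*p^5 - 3.55*p^4 + 2.61*p^3 - 0.23*p^2 + 1.18*p - 7.17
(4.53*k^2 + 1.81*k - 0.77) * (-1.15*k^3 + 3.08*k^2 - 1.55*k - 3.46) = -5.2095*k^5 + 11.8709*k^4 - 0.5612*k^3 - 20.8509*k^2 - 5.0691*k + 2.6642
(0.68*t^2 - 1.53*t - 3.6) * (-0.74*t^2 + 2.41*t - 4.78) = -0.5032*t^4 + 2.771*t^3 - 4.2737*t^2 - 1.3626*t + 17.208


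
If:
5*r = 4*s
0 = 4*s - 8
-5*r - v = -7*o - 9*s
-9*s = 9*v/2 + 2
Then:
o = -130/63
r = 8/5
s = 2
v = -40/9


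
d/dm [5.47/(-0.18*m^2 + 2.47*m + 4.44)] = (1.9692*m - 13.5109)/(-0.18*m^2 + 2.47*m + 4.44)^2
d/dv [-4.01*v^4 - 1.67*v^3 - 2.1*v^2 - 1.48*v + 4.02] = -16.04*v^3 - 5.01*v^2 - 4.2*v - 1.48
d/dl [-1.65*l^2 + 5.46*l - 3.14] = 5.46 - 3.3*l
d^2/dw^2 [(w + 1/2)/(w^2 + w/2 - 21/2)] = 2*((2*w + 1)*(4*w + 1)^2 - 4*(3*w + 1)*(2*w^2 + w - 21))/(2*w^2 + w - 21)^3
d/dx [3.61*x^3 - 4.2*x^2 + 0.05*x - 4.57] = 10.83*x^2 - 8.4*x + 0.05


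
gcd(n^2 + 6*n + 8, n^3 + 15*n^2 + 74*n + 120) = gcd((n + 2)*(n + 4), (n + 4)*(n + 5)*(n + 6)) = n + 4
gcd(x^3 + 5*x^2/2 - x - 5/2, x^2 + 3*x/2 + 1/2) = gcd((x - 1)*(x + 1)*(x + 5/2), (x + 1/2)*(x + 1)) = x + 1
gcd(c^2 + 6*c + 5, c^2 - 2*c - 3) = c + 1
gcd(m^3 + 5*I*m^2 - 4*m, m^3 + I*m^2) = m^2 + I*m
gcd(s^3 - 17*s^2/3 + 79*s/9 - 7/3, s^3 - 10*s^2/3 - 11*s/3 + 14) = s^2 - 16*s/3 + 7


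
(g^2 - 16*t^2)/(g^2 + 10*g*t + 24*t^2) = (g - 4*t)/(g + 6*t)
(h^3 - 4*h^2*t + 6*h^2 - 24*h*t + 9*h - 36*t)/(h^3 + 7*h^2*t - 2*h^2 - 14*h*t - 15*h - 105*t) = (h^2 - 4*h*t + 3*h - 12*t)/(h^2 + 7*h*t - 5*h - 35*t)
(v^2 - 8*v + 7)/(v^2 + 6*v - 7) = (v - 7)/(v + 7)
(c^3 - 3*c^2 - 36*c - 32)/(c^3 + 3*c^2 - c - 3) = (c^2 - 4*c - 32)/(c^2 + 2*c - 3)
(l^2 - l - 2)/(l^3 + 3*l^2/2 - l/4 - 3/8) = 8*(l^2 - l - 2)/(8*l^3 + 12*l^2 - 2*l - 3)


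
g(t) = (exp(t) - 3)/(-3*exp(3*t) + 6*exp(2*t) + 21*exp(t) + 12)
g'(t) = (exp(t) - 3)*(9*exp(3*t) - 12*exp(2*t) - 21*exp(t))/(-3*exp(3*t) + 6*exp(2*t) + 21*exp(t) + 12)^2 + exp(t)/(-3*exp(3*t) + 6*exp(2*t) + 21*exp(t) + 12)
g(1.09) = -0.00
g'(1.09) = 0.06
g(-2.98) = -0.23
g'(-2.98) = 0.02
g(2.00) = -0.01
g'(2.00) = 0.01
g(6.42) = -0.00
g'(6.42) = 0.00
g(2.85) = -0.00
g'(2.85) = 0.00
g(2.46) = -0.00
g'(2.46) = 0.00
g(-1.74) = -0.18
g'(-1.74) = 0.06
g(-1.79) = -0.18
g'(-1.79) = 0.05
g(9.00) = 0.00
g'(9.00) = 0.00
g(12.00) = 0.00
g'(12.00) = 0.00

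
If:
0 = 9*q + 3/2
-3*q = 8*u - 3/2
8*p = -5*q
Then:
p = 5/48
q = -1/6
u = 1/4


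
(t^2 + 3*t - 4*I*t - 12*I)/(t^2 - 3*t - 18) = (t - 4*I)/(t - 6)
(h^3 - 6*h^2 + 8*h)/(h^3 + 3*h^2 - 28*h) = (h - 2)/(h + 7)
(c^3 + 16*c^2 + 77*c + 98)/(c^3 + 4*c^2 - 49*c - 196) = (c^2 + 9*c + 14)/(c^2 - 3*c - 28)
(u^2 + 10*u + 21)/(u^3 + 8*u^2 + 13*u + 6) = (u^2 + 10*u + 21)/(u^3 + 8*u^2 + 13*u + 6)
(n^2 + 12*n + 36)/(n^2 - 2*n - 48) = (n + 6)/(n - 8)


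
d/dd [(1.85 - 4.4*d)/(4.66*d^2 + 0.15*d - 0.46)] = (20.504*d^2 - 17.242*d + 1.7465)/(21.7156*d^4 + 1.398*d^3 - 4.2647*d^2 - 0.138*d + 0.2116)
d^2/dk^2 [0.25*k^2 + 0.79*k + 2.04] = 0.500000000000000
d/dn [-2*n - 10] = -2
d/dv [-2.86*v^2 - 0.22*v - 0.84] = -5.72*v - 0.22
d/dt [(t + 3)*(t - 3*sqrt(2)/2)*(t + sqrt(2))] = 3*t^2 - sqrt(2)*t + 6*t - 3 - 3*sqrt(2)/2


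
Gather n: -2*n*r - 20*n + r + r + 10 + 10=n*(-2*r - 20) + 2*r + 20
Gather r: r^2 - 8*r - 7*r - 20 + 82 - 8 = r^2 - 15*r + 54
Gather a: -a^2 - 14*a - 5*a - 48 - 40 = -a^2 - 19*a - 88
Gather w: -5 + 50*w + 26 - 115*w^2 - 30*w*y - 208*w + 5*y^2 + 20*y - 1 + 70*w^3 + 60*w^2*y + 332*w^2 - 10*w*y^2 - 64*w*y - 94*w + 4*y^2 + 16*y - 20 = 70*w^3 + w^2*(60*y + 217) + w*(-10*y^2 - 94*y - 252) + 9*y^2 + 36*y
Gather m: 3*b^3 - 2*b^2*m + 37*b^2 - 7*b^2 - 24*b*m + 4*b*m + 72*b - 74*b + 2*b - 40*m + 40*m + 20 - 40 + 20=3*b^3 + 30*b^2 + m*(-2*b^2 - 20*b)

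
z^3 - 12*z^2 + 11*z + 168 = (z - 8)*(z - 7)*(z + 3)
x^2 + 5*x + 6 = (x + 2)*(x + 3)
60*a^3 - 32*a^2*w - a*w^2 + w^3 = (-5*a + w)*(-2*a + w)*(6*a + w)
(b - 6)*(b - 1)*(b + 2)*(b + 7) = b^4 + 2*b^3 - 43*b^2 - 44*b + 84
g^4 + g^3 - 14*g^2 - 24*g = g*(g - 4)*(g + 2)*(g + 3)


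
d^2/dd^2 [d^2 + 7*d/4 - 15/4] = 2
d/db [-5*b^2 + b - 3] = 1 - 10*b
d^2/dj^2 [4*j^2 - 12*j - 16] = 8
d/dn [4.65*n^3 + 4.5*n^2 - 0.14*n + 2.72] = 13.95*n^2 + 9.0*n - 0.14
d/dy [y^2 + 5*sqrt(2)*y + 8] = 2*y + 5*sqrt(2)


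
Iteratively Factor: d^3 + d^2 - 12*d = (d + 4)*(d^2 - 3*d) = (d - 3)*(d + 4)*(d)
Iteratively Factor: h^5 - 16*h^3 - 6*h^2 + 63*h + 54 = (h + 1)*(h^4 - h^3 - 15*h^2 + 9*h + 54) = (h + 1)*(h + 3)*(h^3 - 4*h^2 - 3*h + 18) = (h - 3)*(h + 1)*(h + 3)*(h^2 - h - 6) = (h - 3)^2*(h + 1)*(h + 3)*(h + 2)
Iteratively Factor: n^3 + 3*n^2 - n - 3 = (n - 1)*(n^2 + 4*n + 3) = (n - 1)*(n + 3)*(n + 1)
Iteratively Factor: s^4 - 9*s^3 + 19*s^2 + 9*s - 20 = (s + 1)*(s^3 - 10*s^2 + 29*s - 20) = (s - 1)*(s + 1)*(s^2 - 9*s + 20) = (s - 4)*(s - 1)*(s + 1)*(s - 5)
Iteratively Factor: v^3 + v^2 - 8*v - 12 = (v + 2)*(v^2 - v - 6) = (v - 3)*(v + 2)*(v + 2)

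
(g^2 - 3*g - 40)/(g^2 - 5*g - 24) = (g + 5)/(g + 3)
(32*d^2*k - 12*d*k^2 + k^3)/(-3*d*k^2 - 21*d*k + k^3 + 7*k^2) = (-32*d^2 + 12*d*k - k^2)/(3*d*k + 21*d - k^2 - 7*k)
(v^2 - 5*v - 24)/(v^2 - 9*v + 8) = (v + 3)/(v - 1)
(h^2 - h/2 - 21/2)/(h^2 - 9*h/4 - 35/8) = 4*(h + 3)/(4*h + 5)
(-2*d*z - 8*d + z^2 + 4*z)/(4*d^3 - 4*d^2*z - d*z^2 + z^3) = (z + 4)/(-2*d^2 + d*z + z^2)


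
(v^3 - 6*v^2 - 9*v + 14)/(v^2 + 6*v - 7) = (v^2 - 5*v - 14)/(v + 7)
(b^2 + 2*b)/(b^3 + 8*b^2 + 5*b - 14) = b/(b^2 + 6*b - 7)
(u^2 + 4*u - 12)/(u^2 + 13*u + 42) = (u - 2)/(u + 7)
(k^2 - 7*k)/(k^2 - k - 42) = k/(k + 6)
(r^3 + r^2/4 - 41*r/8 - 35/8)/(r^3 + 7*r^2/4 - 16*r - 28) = (2*r^2 - 3*r - 5)/(2*(r^2 - 16))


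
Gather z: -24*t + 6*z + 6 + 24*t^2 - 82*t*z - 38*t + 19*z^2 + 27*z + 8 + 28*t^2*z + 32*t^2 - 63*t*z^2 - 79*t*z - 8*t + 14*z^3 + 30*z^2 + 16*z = 56*t^2 - 70*t + 14*z^3 + z^2*(49 - 63*t) + z*(28*t^2 - 161*t + 49) + 14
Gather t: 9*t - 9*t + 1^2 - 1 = 0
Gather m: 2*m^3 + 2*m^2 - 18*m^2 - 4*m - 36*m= 2*m^3 - 16*m^2 - 40*m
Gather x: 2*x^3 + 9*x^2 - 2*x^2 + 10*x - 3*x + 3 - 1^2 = 2*x^3 + 7*x^2 + 7*x + 2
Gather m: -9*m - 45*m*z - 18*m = m*(-45*z - 27)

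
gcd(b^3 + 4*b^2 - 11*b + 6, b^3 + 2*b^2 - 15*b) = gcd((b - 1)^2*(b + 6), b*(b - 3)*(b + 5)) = 1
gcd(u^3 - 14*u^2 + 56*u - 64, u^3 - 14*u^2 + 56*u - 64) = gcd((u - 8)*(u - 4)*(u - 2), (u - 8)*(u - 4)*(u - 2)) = u^3 - 14*u^2 + 56*u - 64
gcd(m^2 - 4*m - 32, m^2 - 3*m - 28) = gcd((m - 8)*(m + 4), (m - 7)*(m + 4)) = m + 4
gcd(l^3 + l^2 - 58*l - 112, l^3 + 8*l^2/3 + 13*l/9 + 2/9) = l + 2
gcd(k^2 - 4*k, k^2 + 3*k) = k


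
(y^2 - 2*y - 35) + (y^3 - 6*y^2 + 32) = y^3 - 5*y^2 - 2*y - 3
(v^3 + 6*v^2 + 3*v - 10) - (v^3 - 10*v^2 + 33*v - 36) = 16*v^2 - 30*v + 26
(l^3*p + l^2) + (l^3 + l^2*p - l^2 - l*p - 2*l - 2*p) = l^3*p + l^3 + l^2*p - l*p - 2*l - 2*p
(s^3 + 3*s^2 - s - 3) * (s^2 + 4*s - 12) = s^5 + 7*s^4 - s^3 - 43*s^2 + 36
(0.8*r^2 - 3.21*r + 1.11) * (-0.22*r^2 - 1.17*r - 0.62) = -0.176*r^4 - 0.2298*r^3 + 3.0155*r^2 + 0.6915*r - 0.6882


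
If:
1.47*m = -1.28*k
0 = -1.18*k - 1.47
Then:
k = -1.25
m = 1.08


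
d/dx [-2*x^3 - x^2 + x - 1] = -6*x^2 - 2*x + 1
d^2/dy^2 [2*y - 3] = 0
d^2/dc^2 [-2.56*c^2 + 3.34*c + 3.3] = -5.12000000000000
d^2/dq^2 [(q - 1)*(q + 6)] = 2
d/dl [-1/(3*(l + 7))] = 1/(3*(l + 7)^2)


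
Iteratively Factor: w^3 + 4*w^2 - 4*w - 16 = (w - 2)*(w^2 + 6*w + 8) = (w - 2)*(w + 4)*(w + 2)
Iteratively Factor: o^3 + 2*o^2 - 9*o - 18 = (o - 3)*(o^2 + 5*o + 6) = (o - 3)*(o + 2)*(o + 3)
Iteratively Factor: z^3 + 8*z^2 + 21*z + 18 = (z + 2)*(z^2 + 6*z + 9) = (z + 2)*(z + 3)*(z + 3)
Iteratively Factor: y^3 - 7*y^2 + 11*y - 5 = (y - 5)*(y^2 - 2*y + 1) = (y - 5)*(y - 1)*(y - 1)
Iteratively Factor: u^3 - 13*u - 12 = (u - 4)*(u^2 + 4*u + 3) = (u - 4)*(u + 1)*(u + 3)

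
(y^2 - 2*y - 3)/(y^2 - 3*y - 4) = (y - 3)/(y - 4)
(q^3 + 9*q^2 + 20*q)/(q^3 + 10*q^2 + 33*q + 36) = q*(q + 5)/(q^2 + 6*q + 9)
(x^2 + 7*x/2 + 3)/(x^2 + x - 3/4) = 2*(x + 2)/(2*x - 1)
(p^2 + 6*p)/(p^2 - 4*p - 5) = p*(p + 6)/(p^2 - 4*p - 5)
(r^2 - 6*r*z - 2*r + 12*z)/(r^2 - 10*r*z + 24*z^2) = (2 - r)/(-r + 4*z)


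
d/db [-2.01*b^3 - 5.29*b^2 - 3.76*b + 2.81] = -6.03*b^2 - 10.58*b - 3.76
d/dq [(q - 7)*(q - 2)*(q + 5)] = 3*q^2 - 8*q - 31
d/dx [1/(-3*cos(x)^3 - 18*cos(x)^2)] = -(cos(x) + 4)*sin(x)/((cos(x) + 6)^2*cos(x)^3)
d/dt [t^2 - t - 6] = 2*t - 1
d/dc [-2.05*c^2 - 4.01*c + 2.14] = -4.1*c - 4.01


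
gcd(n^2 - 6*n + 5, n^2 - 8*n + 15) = n - 5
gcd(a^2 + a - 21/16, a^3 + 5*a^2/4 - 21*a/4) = 1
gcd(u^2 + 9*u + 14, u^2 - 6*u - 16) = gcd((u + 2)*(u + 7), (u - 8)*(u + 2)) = u + 2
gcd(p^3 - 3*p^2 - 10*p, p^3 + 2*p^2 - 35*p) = p^2 - 5*p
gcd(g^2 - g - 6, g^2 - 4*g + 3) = g - 3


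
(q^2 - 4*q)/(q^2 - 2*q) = (q - 4)/(q - 2)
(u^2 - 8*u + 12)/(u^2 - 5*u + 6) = (u - 6)/(u - 3)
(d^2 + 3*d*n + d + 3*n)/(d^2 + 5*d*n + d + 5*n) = (d + 3*n)/(d + 5*n)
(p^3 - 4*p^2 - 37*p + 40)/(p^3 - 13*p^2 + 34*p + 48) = (p^2 + 4*p - 5)/(p^2 - 5*p - 6)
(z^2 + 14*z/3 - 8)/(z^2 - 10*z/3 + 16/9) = 3*(3*z^2 + 14*z - 24)/(9*z^2 - 30*z + 16)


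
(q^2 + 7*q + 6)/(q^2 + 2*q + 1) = (q + 6)/(q + 1)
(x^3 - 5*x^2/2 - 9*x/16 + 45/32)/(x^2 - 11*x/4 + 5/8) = (16*x^2 - 9)/(4*(4*x - 1))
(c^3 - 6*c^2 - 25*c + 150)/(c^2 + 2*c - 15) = (c^2 - 11*c + 30)/(c - 3)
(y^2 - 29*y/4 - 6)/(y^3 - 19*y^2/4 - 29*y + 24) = (4*y + 3)/(4*y^2 + 13*y - 12)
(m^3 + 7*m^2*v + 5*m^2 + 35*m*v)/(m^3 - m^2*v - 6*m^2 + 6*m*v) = (m^2 + 7*m*v + 5*m + 35*v)/(m^2 - m*v - 6*m + 6*v)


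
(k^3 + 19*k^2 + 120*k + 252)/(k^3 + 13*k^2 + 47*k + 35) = (k^2 + 12*k + 36)/(k^2 + 6*k + 5)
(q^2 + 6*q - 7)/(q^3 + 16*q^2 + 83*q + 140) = (q - 1)/(q^2 + 9*q + 20)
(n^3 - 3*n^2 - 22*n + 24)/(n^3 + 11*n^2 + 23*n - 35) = (n^2 - 2*n - 24)/(n^2 + 12*n + 35)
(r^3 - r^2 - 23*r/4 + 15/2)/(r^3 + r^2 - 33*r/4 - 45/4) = (2*r^2 - 7*r + 6)/(2*r^2 - 3*r - 9)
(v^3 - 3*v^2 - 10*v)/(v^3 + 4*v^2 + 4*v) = (v - 5)/(v + 2)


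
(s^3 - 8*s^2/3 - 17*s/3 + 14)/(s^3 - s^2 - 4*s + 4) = (s^2 - 2*s/3 - 7)/(s^2 + s - 2)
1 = 1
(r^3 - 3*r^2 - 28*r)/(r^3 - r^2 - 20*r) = (r - 7)/(r - 5)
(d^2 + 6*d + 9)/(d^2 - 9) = (d + 3)/(d - 3)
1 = 1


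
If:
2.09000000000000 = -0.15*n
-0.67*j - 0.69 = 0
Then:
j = -1.03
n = -13.93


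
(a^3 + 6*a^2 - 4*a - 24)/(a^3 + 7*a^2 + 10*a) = (a^2 + 4*a - 12)/(a*(a + 5))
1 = 1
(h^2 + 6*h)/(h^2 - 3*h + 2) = h*(h + 6)/(h^2 - 3*h + 2)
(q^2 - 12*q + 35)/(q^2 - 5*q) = (q - 7)/q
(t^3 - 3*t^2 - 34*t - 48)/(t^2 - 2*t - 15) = (t^2 - 6*t - 16)/(t - 5)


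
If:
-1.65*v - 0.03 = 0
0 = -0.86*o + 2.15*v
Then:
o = -0.05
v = -0.02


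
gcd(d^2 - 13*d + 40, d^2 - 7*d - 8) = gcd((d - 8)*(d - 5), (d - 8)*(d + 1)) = d - 8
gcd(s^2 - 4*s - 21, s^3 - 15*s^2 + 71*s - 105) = s - 7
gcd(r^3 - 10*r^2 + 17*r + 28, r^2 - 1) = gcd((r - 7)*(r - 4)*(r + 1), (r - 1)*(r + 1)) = r + 1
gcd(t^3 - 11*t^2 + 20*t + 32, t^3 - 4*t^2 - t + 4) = t^2 - 3*t - 4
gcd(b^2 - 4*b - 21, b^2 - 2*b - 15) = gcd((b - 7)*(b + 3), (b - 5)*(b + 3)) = b + 3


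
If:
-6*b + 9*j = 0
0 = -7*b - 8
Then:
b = -8/7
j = -16/21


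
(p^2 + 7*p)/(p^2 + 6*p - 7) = p/(p - 1)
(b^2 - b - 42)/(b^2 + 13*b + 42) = (b - 7)/(b + 7)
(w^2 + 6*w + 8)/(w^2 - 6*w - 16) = (w + 4)/(w - 8)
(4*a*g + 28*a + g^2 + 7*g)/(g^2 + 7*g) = (4*a + g)/g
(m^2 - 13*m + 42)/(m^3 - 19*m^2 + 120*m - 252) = 1/(m - 6)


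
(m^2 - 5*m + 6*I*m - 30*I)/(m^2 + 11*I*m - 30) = (m - 5)/(m + 5*I)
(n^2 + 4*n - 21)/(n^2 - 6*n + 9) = (n + 7)/(n - 3)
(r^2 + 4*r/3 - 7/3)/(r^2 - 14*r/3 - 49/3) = (r - 1)/(r - 7)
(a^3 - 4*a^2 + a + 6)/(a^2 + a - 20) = (a^3 - 4*a^2 + a + 6)/(a^2 + a - 20)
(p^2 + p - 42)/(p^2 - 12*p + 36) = (p + 7)/(p - 6)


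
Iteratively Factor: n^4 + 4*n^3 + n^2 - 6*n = (n)*(n^3 + 4*n^2 + n - 6) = n*(n - 1)*(n^2 + 5*n + 6) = n*(n - 1)*(n + 2)*(n + 3)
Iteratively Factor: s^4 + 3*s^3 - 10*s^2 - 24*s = (s + 4)*(s^3 - s^2 - 6*s) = (s - 3)*(s + 4)*(s^2 + 2*s) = s*(s - 3)*(s + 4)*(s + 2)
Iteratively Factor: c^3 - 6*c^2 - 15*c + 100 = (c - 5)*(c^2 - c - 20) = (c - 5)*(c + 4)*(c - 5)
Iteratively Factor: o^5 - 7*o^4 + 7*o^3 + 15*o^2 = (o)*(o^4 - 7*o^3 + 7*o^2 + 15*o) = o*(o - 3)*(o^3 - 4*o^2 - 5*o) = o^2*(o - 3)*(o^2 - 4*o - 5) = o^2*(o - 5)*(o - 3)*(o + 1)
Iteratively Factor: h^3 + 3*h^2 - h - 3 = (h - 1)*(h^2 + 4*h + 3) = (h - 1)*(h + 3)*(h + 1)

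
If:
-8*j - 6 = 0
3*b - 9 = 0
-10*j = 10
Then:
No Solution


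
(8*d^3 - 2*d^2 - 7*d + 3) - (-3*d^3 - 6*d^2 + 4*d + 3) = 11*d^3 + 4*d^2 - 11*d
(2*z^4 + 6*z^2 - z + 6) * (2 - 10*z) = -20*z^5 + 4*z^4 - 60*z^3 + 22*z^2 - 62*z + 12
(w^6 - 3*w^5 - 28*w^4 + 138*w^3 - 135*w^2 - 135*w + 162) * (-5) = -5*w^6 + 15*w^5 + 140*w^4 - 690*w^3 + 675*w^2 + 675*w - 810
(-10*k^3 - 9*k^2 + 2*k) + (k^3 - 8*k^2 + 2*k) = -9*k^3 - 17*k^2 + 4*k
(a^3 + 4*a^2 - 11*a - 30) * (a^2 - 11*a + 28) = a^5 - 7*a^4 - 27*a^3 + 203*a^2 + 22*a - 840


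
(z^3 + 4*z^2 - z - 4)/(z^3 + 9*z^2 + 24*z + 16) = (z - 1)/(z + 4)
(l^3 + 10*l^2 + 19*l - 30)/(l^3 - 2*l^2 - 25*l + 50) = (l^2 + 5*l - 6)/(l^2 - 7*l + 10)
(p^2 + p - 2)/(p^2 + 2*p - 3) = (p + 2)/(p + 3)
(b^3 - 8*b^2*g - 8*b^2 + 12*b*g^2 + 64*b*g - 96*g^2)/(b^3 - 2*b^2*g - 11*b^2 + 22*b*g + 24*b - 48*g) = (b - 6*g)/(b - 3)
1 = 1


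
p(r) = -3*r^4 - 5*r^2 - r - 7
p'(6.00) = -2653.00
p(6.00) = -4081.00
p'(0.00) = -1.00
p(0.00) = -7.00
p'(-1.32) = 39.80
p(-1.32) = -23.50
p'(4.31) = -1004.86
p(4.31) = -1139.40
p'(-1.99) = 113.47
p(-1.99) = -71.86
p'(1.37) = -45.56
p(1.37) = -28.32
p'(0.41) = -5.93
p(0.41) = -8.34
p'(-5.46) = 2006.86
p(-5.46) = -2816.79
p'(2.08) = -129.79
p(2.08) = -86.87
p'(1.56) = -62.16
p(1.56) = -38.50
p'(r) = -12*r^3 - 10*r - 1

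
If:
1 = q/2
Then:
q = 2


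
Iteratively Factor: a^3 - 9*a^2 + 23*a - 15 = (a - 1)*(a^2 - 8*a + 15) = (a - 5)*(a - 1)*(a - 3)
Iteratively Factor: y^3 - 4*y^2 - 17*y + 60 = (y + 4)*(y^2 - 8*y + 15) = (y - 5)*(y + 4)*(y - 3)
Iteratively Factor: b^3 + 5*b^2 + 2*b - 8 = (b + 4)*(b^2 + b - 2) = (b - 1)*(b + 4)*(b + 2)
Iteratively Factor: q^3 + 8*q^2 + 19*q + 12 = (q + 1)*(q^2 + 7*q + 12) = (q + 1)*(q + 3)*(q + 4)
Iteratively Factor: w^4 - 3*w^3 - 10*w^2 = (w)*(w^3 - 3*w^2 - 10*w) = w*(w + 2)*(w^2 - 5*w) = w^2*(w + 2)*(w - 5)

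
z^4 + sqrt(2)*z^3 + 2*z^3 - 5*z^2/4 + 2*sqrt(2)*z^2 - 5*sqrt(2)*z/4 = z*(z - 1/2)*(z + 5/2)*(z + sqrt(2))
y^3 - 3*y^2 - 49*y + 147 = (y - 7)*(y - 3)*(y + 7)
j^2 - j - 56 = (j - 8)*(j + 7)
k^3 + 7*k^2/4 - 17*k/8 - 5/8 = (k - 1)*(k + 1/4)*(k + 5/2)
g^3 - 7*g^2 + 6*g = g*(g - 6)*(g - 1)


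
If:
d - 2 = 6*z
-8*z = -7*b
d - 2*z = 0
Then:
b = -4/7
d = -1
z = -1/2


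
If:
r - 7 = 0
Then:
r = 7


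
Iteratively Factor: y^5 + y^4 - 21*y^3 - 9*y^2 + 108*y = (y + 4)*(y^4 - 3*y^3 - 9*y^2 + 27*y) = (y + 3)*(y + 4)*(y^3 - 6*y^2 + 9*y) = (y - 3)*(y + 3)*(y + 4)*(y^2 - 3*y) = (y - 3)^2*(y + 3)*(y + 4)*(y)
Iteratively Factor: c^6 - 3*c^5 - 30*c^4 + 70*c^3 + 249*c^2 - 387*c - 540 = (c - 3)*(c^5 - 30*c^3 - 20*c^2 + 189*c + 180) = (c - 5)*(c - 3)*(c^4 + 5*c^3 - 5*c^2 - 45*c - 36) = (c - 5)*(c - 3)*(c + 1)*(c^3 + 4*c^2 - 9*c - 36) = (c - 5)*(c - 3)*(c + 1)*(c + 3)*(c^2 + c - 12) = (c - 5)*(c - 3)^2*(c + 1)*(c + 3)*(c + 4)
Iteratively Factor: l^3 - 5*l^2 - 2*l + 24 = (l - 3)*(l^2 - 2*l - 8) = (l - 4)*(l - 3)*(l + 2)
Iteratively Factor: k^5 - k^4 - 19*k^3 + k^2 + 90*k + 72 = (k - 4)*(k^4 + 3*k^3 - 7*k^2 - 27*k - 18) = (k - 4)*(k + 3)*(k^3 - 7*k - 6) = (k - 4)*(k + 1)*(k + 3)*(k^2 - k - 6) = (k - 4)*(k - 3)*(k + 1)*(k + 3)*(k + 2)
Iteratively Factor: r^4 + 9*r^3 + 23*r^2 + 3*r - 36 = (r - 1)*(r^3 + 10*r^2 + 33*r + 36) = (r - 1)*(r + 3)*(r^2 + 7*r + 12) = (r - 1)*(r + 3)*(r + 4)*(r + 3)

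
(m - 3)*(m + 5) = m^2 + 2*m - 15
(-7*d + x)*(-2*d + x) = 14*d^2 - 9*d*x + x^2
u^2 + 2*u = u*(u + 2)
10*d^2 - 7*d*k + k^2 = (-5*d + k)*(-2*d + k)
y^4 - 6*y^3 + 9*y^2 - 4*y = y*(y - 4)*(y - 1)^2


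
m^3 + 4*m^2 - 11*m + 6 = (m - 1)^2*(m + 6)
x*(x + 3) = x^2 + 3*x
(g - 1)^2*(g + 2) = g^3 - 3*g + 2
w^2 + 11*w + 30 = (w + 5)*(w + 6)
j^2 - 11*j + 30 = (j - 6)*(j - 5)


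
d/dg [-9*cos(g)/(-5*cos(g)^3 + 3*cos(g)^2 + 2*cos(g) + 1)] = 144*(10*cos(g)^3 - 3*cos(g)^2 + 1)*sin(g)/(-7*cos(g) + 6*cos(2*g) - 5*cos(3*g) + 10)^2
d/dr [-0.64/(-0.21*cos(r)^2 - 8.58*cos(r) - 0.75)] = (0.2688*cos(r) + 5.4912)*sin(r)/(0.21*cos(r)^2 + 8.58*cos(r) + 0.75)^2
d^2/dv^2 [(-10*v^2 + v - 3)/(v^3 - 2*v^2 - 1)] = 2*(-10*v^6 + 3*v^5 - 24*v^4 - 18*v^3 + 30*v^2 - 15*v - 4)/(v^9 - 6*v^8 + 12*v^7 - 11*v^6 + 12*v^5 - 12*v^4 + 3*v^3 - 6*v^2 - 1)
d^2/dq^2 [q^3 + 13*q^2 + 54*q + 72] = 6*q + 26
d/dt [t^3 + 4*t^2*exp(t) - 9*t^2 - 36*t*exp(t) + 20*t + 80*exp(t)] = 4*t^2*exp(t) + 3*t^2 - 28*t*exp(t) - 18*t + 44*exp(t) + 20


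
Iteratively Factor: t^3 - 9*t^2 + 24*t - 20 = (t - 2)*(t^2 - 7*t + 10) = (t - 2)^2*(t - 5)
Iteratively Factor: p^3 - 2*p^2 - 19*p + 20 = (p - 5)*(p^2 + 3*p - 4) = (p - 5)*(p + 4)*(p - 1)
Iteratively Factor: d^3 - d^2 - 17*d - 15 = (d - 5)*(d^2 + 4*d + 3) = (d - 5)*(d + 1)*(d + 3)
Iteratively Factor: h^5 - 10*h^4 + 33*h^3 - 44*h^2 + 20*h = (h - 2)*(h^4 - 8*h^3 + 17*h^2 - 10*h) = (h - 5)*(h - 2)*(h^3 - 3*h^2 + 2*h) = (h - 5)*(h - 2)*(h - 1)*(h^2 - 2*h) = h*(h - 5)*(h - 2)*(h - 1)*(h - 2)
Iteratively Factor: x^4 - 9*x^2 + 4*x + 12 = (x + 1)*(x^3 - x^2 - 8*x + 12) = (x - 2)*(x + 1)*(x^2 + x - 6) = (x - 2)^2*(x + 1)*(x + 3)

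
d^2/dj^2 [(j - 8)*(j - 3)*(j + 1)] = 6*j - 20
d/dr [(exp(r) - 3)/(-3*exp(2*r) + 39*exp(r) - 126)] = ((exp(r) - 3)*(2*exp(r) - 13) - exp(2*r) + 13*exp(r) - 42)*exp(r)/(3*(exp(2*r) - 13*exp(r) + 42)^2)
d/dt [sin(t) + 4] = cos(t)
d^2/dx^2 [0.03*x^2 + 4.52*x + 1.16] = 0.0600000000000000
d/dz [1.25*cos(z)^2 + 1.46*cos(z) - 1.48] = -(2.5*cos(z) + 1.46)*sin(z)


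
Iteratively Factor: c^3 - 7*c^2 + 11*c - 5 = (c - 5)*(c^2 - 2*c + 1) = (c - 5)*(c - 1)*(c - 1)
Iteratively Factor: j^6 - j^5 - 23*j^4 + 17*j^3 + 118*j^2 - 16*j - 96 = (j + 1)*(j^5 - 2*j^4 - 21*j^3 + 38*j^2 + 80*j - 96) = (j - 4)*(j + 1)*(j^4 + 2*j^3 - 13*j^2 - 14*j + 24) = (j - 4)*(j + 1)*(j + 4)*(j^3 - 2*j^2 - 5*j + 6) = (j - 4)*(j + 1)*(j + 2)*(j + 4)*(j^2 - 4*j + 3) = (j - 4)*(j - 3)*(j + 1)*(j + 2)*(j + 4)*(j - 1)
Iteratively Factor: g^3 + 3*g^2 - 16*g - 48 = (g + 3)*(g^2 - 16) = (g - 4)*(g + 3)*(g + 4)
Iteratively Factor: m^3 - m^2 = (m)*(m^2 - m) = m^2*(m - 1)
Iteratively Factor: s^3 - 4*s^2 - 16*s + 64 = (s - 4)*(s^2 - 16) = (s - 4)^2*(s + 4)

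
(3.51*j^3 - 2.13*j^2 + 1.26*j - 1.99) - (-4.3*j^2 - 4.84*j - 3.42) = 3.51*j^3 + 2.17*j^2 + 6.1*j + 1.43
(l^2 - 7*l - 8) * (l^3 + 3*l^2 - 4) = l^5 - 4*l^4 - 29*l^3 - 28*l^2 + 28*l + 32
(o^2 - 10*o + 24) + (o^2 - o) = 2*o^2 - 11*o + 24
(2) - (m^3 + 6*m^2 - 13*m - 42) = -m^3 - 6*m^2 + 13*m + 44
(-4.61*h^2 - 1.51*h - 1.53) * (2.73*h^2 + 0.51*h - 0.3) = -12.5853*h^4 - 6.4734*h^3 - 3.564*h^2 - 0.3273*h + 0.459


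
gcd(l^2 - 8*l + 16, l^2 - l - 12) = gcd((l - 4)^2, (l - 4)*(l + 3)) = l - 4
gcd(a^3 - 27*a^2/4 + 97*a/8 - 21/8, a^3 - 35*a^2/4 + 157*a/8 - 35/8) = a^2 - 15*a/4 + 7/8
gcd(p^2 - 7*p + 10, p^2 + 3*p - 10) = p - 2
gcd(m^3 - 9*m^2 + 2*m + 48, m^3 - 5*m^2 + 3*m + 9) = m - 3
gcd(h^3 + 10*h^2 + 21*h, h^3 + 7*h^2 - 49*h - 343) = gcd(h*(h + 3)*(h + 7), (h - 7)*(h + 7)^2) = h + 7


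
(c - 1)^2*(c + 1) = c^3 - c^2 - c + 1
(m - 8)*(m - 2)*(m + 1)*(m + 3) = m^4 - 6*m^3 - 21*m^2 + 34*m + 48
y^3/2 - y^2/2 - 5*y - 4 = (y/2 + 1)*(y - 4)*(y + 1)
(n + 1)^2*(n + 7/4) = n^3 + 15*n^2/4 + 9*n/2 + 7/4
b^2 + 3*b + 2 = (b + 1)*(b + 2)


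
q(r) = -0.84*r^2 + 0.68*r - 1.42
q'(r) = 0.68 - 1.68*r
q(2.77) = -5.98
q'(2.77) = -3.97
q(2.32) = -4.36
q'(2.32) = -3.22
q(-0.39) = -1.81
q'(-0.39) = 1.34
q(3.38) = -8.72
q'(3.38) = -5.00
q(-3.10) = -11.60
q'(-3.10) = 5.89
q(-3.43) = -13.63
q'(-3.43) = 6.44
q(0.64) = -1.33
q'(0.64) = -0.40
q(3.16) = -7.66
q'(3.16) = -4.63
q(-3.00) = -11.02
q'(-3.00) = 5.72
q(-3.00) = -11.02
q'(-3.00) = 5.72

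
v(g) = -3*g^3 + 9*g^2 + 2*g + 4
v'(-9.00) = -889.00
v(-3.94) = 319.32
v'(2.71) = -15.32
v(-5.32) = 699.79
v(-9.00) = 2902.00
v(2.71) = 15.81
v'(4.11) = -76.05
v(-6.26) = 1080.11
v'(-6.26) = -463.37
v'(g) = -9*g^2 + 18*g + 2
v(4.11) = -44.03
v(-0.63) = 7.06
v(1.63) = 18.18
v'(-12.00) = -1510.00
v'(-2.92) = -127.30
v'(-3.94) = -208.63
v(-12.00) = 6460.00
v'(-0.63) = -12.91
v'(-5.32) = -348.48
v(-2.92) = 149.59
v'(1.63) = 7.43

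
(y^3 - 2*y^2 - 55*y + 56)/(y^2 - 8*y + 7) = (y^2 - y - 56)/(y - 7)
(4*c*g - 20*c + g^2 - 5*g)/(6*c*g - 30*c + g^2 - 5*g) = (4*c + g)/(6*c + g)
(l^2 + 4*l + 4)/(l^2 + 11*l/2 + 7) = 2*(l + 2)/(2*l + 7)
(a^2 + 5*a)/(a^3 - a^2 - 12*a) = (a + 5)/(a^2 - a - 12)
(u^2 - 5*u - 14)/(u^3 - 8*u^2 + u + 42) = 1/(u - 3)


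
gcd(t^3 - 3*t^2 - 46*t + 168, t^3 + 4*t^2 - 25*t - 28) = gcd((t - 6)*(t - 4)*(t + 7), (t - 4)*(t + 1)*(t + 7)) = t^2 + 3*t - 28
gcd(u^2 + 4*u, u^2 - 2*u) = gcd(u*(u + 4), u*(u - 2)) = u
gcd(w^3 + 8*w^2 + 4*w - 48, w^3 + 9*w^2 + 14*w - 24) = w^2 + 10*w + 24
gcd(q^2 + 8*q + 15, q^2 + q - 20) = q + 5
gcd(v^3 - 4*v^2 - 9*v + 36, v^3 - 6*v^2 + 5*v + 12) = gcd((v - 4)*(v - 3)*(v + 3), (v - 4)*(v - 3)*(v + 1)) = v^2 - 7*v + 12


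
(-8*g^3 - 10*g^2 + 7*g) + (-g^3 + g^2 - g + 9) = -9*g^3 - 9*g^2 + 6*g + 9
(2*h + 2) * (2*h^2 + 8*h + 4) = 4*h^3 + 20*h^2 + 24*h + 8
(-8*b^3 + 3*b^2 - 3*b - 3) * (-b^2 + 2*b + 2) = 8*b^5 - 19*b^4 - 7*b^3 + 3*b^2 - 12*b - 6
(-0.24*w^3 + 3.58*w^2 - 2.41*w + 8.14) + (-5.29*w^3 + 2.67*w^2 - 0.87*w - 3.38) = -5.53*w^3 + 6.25*w^2 - 3.28*w + 4.76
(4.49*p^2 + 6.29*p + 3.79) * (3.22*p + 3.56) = 14.4578*p^3 + 36.2382*p^2 + 34.5962*p + 13.4924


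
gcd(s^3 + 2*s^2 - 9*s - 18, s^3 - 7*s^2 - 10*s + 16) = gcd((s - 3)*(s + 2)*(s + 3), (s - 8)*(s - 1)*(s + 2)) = s + 2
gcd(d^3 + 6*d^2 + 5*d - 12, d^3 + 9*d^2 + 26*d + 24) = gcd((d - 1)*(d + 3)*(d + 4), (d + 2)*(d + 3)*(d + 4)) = d^2 + 7*d + 12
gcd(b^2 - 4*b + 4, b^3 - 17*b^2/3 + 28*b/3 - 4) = b - 2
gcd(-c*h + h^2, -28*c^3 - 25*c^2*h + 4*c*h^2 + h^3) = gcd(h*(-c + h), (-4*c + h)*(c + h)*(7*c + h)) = 1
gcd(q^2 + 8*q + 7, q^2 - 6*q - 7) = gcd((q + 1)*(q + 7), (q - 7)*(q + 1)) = q + 1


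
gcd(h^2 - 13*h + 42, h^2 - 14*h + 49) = h - 7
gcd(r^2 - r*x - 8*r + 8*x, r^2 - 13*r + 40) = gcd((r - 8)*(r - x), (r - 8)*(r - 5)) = r - 8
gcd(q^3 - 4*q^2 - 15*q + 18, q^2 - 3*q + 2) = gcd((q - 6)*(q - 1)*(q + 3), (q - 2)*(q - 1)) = q - 1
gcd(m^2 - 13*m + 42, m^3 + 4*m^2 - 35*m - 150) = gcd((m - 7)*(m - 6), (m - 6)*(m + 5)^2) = m - 6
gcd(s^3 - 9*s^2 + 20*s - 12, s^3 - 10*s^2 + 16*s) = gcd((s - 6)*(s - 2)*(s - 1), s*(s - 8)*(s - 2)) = s - 2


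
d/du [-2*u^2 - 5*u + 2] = -4*u - 5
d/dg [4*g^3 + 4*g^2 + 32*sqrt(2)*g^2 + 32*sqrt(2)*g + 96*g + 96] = 12*g^2 + 8*g + 64*sqrt(2)*g + 32*sqrt(2) + 96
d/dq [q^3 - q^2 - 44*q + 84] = 3*q^2 - 2*q - 44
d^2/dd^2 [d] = 0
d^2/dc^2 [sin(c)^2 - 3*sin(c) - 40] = 3*sin(c) + 2*cos(2*c)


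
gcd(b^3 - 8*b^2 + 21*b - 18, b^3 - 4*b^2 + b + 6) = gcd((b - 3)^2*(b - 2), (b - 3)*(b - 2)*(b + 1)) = b^2 - 5*b + 6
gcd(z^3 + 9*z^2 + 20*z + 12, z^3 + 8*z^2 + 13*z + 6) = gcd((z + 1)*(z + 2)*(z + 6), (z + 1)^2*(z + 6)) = z^2 + 7*z + 6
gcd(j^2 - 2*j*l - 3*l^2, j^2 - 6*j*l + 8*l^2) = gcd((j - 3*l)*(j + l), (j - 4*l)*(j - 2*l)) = 1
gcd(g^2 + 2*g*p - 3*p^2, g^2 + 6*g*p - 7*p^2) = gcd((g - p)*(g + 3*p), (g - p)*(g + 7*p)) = -g + p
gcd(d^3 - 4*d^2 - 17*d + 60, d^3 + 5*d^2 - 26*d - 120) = d^2 - d - 20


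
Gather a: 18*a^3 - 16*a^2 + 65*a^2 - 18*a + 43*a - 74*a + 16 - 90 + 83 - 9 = 18*a^3 + 49*a^2 - 49*a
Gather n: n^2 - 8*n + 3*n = n^2 - 5*n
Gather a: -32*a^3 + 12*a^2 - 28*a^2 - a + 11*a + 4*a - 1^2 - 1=-32*a^3 - 16*a^2 + 14*a - 2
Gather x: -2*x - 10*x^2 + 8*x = -10*x^2 + 6*x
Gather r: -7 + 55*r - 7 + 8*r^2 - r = 8*r^2 + 54*r - 14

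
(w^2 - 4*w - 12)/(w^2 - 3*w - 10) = (w - 6)/(w - 5)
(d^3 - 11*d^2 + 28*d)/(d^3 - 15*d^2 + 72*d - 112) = d/(d - 4)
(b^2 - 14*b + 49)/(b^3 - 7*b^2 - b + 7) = (b - 7)/(b^2 - 1)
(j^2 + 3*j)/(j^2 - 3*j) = (j + 3)/(j - 3)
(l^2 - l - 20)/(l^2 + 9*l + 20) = (l - 5)/(l + 5)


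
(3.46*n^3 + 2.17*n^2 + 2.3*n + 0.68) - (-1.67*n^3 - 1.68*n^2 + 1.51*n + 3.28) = 5.13*n^3 + 3.85*n^2 + 0.79*n - 2.6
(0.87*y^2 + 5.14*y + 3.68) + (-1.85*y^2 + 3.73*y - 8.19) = -0.98*y^2 + 8.87*y - 4.51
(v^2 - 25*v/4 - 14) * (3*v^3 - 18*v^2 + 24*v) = 3*v^5 - 147*v^4/4 + 189*v^3/2 + 102*v^2 - 336*v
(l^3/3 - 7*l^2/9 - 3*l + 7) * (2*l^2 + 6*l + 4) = 2*l^5/3 + 4*l^4/9 - 28*l^3/3 - 64*l^2/9 + 30*l + 28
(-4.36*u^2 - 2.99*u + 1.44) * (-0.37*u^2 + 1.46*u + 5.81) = 1.6132*u^4 - 5.2593*u^3 - 30.2298*u^2 - 15.2695*u + 8.3664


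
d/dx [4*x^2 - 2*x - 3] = 8*x - 2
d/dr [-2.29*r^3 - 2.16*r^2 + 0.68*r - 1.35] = -6.87*r^2 - 4.32*r + 0.68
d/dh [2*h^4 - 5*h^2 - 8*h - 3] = 8*h^3 - 10*h - 8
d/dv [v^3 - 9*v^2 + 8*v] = 3*v^2 - 18*v + 8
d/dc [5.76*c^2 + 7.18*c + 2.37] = 11.52*c + 7.18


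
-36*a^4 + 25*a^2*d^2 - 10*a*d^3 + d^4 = (-6*a + d)*(-3*a + d)*(-2*a + d)*(a + d)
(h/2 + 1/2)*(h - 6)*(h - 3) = h^3/2 - 4*h^2 + 9*h/2 + 9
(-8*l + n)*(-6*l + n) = 48*l^2 - 14*l*n + n^2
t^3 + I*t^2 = t^2*(t + I)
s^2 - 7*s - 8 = (s - 8)*(s + 1)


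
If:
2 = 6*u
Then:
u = 1/3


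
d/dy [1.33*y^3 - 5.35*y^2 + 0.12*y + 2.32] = 3.99*y^2 - 10.7*y + 0.12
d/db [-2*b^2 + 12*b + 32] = 12 - 4*b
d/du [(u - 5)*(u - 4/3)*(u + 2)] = 3*u^2 - 26*u/3 - 6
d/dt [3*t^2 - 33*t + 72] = 6*t - 33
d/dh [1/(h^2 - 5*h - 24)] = (5 - 2*h)/(-h^2 + 5*h + 24)^2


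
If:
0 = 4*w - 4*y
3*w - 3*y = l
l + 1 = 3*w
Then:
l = 0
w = 1/3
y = 1/3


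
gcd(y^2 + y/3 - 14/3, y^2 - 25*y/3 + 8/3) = 1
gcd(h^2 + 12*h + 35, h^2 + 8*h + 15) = h + 5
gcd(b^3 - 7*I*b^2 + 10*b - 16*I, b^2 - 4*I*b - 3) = b - I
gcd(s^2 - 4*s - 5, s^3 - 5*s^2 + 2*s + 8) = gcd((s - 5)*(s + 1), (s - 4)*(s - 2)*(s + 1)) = s + 1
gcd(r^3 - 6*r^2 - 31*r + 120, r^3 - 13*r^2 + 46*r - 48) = r^2 - 11*r + 24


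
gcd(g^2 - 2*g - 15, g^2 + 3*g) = g + 3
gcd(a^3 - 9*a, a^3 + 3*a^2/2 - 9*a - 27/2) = a^2 - 9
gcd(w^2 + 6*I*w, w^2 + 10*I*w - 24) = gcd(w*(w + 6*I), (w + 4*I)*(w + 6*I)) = w + 6*I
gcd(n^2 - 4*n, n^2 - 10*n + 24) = n - 4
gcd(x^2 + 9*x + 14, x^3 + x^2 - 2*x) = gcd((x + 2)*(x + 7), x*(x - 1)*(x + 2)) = x + 2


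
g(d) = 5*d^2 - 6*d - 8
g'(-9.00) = -96.00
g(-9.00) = 451.00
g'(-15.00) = -156.00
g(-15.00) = 1207.00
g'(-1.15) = -17.50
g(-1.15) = 5.51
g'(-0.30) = -9.00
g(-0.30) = -5.75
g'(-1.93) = -25.30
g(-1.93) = 22.20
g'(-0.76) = -13.60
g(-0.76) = -0.55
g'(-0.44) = -10.40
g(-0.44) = -4.39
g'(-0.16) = -7.60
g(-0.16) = -6.91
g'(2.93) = 23.30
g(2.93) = 17.34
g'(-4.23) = -48.30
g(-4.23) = 106.84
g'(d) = 10*d - 6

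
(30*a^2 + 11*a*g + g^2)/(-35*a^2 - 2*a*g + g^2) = (-6*a - g)/(7*a - g)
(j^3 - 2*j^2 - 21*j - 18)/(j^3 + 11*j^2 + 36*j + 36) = (j^2 - 5*j - 6)/(j^2 + 8*j + 12)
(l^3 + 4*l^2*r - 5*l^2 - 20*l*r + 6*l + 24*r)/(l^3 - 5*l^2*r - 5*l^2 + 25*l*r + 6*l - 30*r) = (-l - 4*r)/(-l + 5*r)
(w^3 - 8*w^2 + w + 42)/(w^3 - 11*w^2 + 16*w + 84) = (w - 3)/(w - 6)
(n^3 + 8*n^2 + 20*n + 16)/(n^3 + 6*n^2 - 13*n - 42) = (n^2 + 6*n + 8)/(n^2 + 4*n - 21)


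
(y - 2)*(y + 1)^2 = y^3 - 3*y - 2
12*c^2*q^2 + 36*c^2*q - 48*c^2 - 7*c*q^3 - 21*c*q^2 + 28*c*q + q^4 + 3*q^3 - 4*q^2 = (-4*c + q)*(-3*c + q)*(q - 1)*(q + 4)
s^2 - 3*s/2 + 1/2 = (s - 1)*(s - 1/2)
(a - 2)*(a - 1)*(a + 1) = a^3 - 2*a^2 - a + 2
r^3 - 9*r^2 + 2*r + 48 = (r - 8)*(r - 3)*(r + 2)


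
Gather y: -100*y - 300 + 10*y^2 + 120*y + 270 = 10*y^2 + 20*y - 30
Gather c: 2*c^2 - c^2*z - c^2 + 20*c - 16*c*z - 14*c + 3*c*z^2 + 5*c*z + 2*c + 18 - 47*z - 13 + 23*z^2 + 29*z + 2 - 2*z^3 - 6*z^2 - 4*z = c^2*(1 - z) + c*(3*z^2 - 11*z + 8) - 2*z^3 + 17*z^2 - 22*z + 7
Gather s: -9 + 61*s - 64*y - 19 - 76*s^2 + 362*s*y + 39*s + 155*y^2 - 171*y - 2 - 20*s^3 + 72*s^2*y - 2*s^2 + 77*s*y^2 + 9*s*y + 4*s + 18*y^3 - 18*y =-20*s^3 + s^2*(72*y - 78) + s*(77*y^2 + 371*y + 104) + 18*y^3 + 155*y^2 - 253*y - 30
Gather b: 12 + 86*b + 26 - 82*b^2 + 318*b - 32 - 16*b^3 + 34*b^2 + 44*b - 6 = -16*b^3 - 48*b^2 + 448*b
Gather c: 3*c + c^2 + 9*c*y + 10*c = c^2 + c*(9*y + 13)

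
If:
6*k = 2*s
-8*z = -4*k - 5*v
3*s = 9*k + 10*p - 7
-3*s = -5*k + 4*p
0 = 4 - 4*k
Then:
No Solution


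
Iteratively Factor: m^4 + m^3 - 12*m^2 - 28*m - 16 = (m + 1)*(m^3 - 12*m - 16) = (m - 4)*(m + 1)*(m^2 + 4*m + 4) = (m - 4)*(m + 1)*(m + 2)*(m + 2)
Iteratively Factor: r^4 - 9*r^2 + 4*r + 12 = (r + 1)*(r^3 - r^2 - 8*r + 12) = (r - 2)*(r + 1)*(r^2 + r - 6) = (r - 2)*(r + 1)*(r + 3)*(r - 2)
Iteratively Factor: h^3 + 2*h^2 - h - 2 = (h + 2)*(h^2 - 1) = (h + 1)*(h + 2)*(h - 1)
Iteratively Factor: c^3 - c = (c - 1)*(c^2 + c) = (c - 1)*(c + 1)*(c)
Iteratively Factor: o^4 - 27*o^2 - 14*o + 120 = (o + 4)*(o^3 - 4*o^2 - 11*o + 30) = (o - 2)*(o + 4)*(o^2 - 2*o - 15) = (o - 2)*(o + 3)*(o + 4)*(o - 5)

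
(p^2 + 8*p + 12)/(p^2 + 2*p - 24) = (p + 2)/(p - 4)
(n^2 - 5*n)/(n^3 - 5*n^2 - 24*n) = (5 - n)/(-n^2 + 5*n + 24)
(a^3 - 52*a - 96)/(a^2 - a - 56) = (a^2 + 8*a + 12)/(a + 7)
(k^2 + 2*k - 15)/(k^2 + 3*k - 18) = (k + 5)/(k + 6)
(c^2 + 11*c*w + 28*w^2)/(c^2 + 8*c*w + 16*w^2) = (c + 7*w)/(c + 4*w)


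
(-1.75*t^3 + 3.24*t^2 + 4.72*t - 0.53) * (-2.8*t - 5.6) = 4.9*t^4 + 0.728*t^3 - 31.36*t^2 - 24.948*t + 2.968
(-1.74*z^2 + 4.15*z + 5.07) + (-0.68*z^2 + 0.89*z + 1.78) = -2.42*z^2 + 5.04*z + 6.85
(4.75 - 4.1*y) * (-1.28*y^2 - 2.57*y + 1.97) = 5.248*y^3 + 4.457*y^2 - 20.2845*y + 9.3575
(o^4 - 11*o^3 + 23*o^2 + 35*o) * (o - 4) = o^5 - 15*o^4 + 67*o^3 - 57*o^2 - 140*o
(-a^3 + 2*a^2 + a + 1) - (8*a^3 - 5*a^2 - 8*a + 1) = -9*a^3 + 7*a^2 + 9*a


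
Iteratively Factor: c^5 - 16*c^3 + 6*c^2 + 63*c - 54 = (c + 3)*(c^4 - 3*c^3 - 7*c^2 + 27*c - 18) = (c - 3)*(c + 3)*(c^3 - 7*c + 6) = (c - 3)*(c + 3)^2*(c^2 - 3*c + 2) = (c - 3)*(c - 2)*(c + 3)^2*(c - 1)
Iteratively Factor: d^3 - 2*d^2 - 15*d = (d - 5)*(d^2 + 3*d) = (d - 5)*(d + 3)*(d)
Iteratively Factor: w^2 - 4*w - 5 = (w - 5)*(w + 1)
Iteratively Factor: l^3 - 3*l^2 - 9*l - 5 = (l + 1)*(l^2 - 4*l - 5) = (l - 5)*(l + 1)*(l + 1)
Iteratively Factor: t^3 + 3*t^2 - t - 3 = (t - 1)*(t^2 + 4*t + 3) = (t - 1)*(t + 3)*(t + 1)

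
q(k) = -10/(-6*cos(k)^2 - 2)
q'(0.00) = 0.00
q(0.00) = 1.25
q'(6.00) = -0.57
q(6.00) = 1.33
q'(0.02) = 0.04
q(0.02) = 1.25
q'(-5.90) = 0.81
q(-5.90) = 1.40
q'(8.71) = -2.02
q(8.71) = 1.84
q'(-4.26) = -4.77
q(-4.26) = 3.18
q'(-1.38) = -4.55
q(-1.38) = 4.51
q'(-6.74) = -1.02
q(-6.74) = 1.46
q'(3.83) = 1.89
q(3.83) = 1.79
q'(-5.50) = 2.39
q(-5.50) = 1.99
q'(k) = 120*sin(k)*cos(k)/(-6*cos(k)^2 - 2)^2 = 60*sin(2*k)/(3*cos(2*k) + 5)^2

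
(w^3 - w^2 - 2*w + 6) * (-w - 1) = -w^4 + 3*w^2 - 4*w - 6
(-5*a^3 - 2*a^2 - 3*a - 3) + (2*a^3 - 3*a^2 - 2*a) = -3*a^3 - 5*a^2 - 5*a - 3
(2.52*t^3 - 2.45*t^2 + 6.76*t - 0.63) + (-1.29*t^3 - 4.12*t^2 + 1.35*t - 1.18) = 1.23*t^3 - 6.57*t^2 + 8.11*t - 1.81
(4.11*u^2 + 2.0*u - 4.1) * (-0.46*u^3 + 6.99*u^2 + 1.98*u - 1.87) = -1.8906*u^5 + 27.8089*u^4 + 24.0038*u^3 - 32.3847*u^2 - 11.858*u + 7.667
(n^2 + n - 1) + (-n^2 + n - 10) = 2*n - 11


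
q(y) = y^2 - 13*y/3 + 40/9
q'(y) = 2*y - 13/3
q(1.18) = 0.72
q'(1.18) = -1.97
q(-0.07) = 4.75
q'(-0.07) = -4.47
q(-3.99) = 37.65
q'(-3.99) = -12.31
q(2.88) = 0.26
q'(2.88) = 1.43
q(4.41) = 4.78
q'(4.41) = 4.49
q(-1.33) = 11.98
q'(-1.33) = -6.99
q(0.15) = 3.82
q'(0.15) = -4.03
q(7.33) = 26.41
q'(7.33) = 10.33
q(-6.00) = 66.44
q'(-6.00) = -16.33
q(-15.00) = 294.44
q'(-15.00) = -34.33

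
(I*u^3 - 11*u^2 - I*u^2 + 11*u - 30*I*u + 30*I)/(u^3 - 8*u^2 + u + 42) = (I*u^3 - u^2*(11 + I) + u*(11 - 30*I) + 30*I)/(u^3 - 8*u^2 + u + 42)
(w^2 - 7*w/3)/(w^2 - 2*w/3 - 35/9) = 3*w/(3*w + 5)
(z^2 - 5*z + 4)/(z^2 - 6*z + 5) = (z - 4)/(z - 5)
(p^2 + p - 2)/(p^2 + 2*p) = (p - 1)/p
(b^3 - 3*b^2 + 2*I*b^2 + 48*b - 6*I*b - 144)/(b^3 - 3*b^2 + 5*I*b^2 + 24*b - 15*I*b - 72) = (b - 6*I)/(b - 3*I)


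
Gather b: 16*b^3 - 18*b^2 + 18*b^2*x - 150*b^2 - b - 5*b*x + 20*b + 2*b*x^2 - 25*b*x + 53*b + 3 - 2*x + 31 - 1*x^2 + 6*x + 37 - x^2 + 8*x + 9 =16*b^3 + b^2*(18*x - 168) + b*(2*x^2 - 30*x + 72) - 2*x^2 + 12*x + 80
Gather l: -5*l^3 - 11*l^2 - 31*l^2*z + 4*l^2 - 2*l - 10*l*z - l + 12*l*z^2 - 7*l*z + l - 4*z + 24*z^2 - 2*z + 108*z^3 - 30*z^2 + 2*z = -5*l^3 + l^2*(-31*z - 7) + l*(12*z^2 - 17*z - 2) + 108*z^3 - 6*z^2 - 4*z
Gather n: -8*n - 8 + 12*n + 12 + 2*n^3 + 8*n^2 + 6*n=2*n^3 + 8*n^2 + 10*n + 4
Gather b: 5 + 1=6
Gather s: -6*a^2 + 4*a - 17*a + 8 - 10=-6*a^2 - 13*a - 2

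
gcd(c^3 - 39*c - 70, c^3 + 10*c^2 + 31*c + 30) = c^2 + 7*c + 10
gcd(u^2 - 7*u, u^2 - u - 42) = u - 7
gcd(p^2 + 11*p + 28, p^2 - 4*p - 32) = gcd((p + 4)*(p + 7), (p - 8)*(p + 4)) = p + 4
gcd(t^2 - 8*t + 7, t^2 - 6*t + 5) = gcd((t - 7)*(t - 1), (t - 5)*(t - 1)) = t - 1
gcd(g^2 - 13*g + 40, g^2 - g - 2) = 1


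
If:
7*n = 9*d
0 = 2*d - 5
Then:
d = 5/2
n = 45/14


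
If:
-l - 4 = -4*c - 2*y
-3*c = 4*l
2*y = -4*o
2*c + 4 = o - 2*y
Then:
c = 16/7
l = -12/7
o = 12/7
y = -24/7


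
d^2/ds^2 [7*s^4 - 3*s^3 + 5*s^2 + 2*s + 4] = 84*s^2 - 18*s + 10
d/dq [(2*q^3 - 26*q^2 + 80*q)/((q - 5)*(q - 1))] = 2*(q^2 - 2*q + 8)/(q^2 - 2*q + 1)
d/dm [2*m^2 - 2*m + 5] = 4*m - 2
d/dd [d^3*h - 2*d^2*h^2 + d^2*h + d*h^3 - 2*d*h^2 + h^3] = h*(3*d^2 - 4*d*h + 2*d + h^2 - 2*h)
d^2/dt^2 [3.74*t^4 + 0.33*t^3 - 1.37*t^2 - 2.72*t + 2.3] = 44.88*t^2 + 1.98*t - 2.74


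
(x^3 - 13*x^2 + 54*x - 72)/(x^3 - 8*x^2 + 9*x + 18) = (x - 4)/(x + 1)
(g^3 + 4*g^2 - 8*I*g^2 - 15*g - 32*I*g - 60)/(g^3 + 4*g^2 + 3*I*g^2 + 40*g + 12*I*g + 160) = (g - 3*I)/(g + 8*I)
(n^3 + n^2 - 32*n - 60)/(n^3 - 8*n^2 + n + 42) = (n^2 - n - 30)/(n^2 - 10*n + 21)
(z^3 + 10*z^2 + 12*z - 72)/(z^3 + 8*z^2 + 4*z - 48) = (z + 6)/(z + 4)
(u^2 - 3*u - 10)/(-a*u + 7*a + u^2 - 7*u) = (-u^2 + 3*u + 10)/(a*u - 7*a - u^2 + 7*u)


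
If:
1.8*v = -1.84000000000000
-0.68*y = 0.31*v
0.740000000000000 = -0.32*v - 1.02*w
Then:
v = -1.02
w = -0.40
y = 0.47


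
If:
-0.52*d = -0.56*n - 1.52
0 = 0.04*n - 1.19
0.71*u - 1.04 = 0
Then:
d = 34.96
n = 29.75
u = 1.46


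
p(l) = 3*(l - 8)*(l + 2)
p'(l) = 6*l - 18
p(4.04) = -71.76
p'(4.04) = 6.24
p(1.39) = -67.22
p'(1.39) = -9.66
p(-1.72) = -8.16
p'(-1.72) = -28.32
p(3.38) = -74.57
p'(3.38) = 2.28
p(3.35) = -74.63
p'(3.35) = 2.10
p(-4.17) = 79.23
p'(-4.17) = -43.02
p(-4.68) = 101.95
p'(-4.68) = -46.08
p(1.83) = -70.89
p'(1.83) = -7.02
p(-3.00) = 33.00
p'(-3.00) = -36.00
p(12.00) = 168.00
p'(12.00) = 54.00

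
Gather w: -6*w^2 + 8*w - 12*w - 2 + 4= -6*w^2 - 4*w + 2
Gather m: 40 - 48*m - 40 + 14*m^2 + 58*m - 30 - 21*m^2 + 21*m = -7*m^2 + 31*m - 30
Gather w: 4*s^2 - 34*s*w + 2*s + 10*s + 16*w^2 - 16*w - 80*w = 4*s^2 + 12*s + 16*w^2 + w*(-34*s - 96)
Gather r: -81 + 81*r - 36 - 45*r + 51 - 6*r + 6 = 30*r - 60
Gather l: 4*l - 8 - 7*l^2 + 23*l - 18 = -7*l^2 + 27*l - 26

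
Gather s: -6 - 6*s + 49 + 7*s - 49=s - 6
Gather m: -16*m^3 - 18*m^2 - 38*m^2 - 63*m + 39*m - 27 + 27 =-16*m^3 - 56*m^2 - 24*m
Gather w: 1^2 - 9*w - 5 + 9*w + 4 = 0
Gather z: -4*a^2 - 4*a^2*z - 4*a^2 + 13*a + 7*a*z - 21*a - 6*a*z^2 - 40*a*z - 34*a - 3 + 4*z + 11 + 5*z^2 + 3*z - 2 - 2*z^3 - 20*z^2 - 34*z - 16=-8*a^2 - 42*a - 2*z^3 + z^2*(-6*a - 15) + z*(-4*a^2 - 33*a - 27) - 10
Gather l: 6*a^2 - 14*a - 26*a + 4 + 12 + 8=6*a^2 - 40*a + 24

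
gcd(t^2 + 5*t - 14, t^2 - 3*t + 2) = t - 2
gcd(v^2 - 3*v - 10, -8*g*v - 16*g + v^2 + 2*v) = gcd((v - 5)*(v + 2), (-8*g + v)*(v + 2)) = v + 2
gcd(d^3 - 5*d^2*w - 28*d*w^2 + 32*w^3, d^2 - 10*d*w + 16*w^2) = -d + 8*w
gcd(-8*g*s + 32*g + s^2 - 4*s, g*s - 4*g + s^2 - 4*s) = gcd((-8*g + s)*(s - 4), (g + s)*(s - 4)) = s - 4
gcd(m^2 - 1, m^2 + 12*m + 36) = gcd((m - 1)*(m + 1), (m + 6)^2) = 1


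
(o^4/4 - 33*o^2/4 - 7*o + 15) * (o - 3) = o^5/4 - 3*o^4/4 - 33*o^3/4 + 71*o^2/4 + 36*o - 45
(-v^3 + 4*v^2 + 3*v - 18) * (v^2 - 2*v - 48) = -v^5 + 6*v^4 + 43*v^3 - 216*v^2 - 108*v + 864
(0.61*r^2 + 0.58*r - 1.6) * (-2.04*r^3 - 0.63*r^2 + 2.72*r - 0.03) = -1.2444*r^5 - 1.5675*r^4 + 4.5578*r^3 + 2.5673*r^2 - 4.3694*r + 0.048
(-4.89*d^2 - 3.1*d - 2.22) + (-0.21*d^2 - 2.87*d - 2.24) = -5.1*d^2 - 5.97*d - 4.46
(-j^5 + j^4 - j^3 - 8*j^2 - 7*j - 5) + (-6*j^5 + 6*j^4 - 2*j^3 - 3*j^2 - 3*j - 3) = -7*j^5 + 7*j^4 - 3*j^3 - 11*j^2 - 10*j - 8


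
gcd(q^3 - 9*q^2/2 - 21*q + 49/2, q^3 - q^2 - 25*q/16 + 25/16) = q - 1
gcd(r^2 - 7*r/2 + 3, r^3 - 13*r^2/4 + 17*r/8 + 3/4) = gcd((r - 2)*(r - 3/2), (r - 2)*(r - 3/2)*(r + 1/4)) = r^2 - 7*r/2 + 3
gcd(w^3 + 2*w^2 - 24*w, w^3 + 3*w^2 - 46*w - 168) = w + 6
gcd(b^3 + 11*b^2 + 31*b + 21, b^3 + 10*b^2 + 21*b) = b^2 + 10*b + 21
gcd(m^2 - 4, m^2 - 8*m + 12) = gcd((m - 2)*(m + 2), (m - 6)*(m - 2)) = m - 2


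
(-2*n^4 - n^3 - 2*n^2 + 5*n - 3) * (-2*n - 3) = 4*n^5 + 8*n^4 + 7*n^3 - 4*n^2 - 9*n + 9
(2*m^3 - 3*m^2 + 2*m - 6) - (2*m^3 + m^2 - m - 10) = -4*m^2 + 3*m + 4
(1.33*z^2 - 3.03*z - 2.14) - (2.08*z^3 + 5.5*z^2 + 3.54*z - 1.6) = -2.08*z^3 - 4.17*z^2 - 6.57*z - 0.54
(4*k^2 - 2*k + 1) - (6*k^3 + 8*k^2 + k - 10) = -6*k^3 - 4*k^2 - 3*k + 11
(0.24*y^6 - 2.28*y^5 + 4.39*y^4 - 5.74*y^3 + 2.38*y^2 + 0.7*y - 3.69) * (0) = 0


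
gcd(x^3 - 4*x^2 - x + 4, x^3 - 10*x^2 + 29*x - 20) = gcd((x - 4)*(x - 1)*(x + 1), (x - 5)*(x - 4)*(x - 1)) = x^2 - 5*x + 4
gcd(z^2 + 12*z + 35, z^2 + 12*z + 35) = z^2 + 12*z + 35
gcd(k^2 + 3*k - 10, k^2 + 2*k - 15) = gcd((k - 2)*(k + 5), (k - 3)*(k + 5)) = k + 5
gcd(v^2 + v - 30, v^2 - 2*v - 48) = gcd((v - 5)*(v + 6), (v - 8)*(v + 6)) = v + 6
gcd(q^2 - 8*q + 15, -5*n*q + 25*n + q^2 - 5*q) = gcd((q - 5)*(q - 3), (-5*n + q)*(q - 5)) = q - 5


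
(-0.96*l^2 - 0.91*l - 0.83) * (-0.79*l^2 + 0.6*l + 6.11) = 0.7584*l^4 + 0.1429*l^3 - 5.7559*l^2 - 6.0581*l - 5.0713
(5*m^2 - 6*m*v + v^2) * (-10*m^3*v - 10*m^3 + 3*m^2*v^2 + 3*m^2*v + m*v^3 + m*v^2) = -50*m^5*v - 50*m^5 + 75*m^4*v^2 + 75*m^4*v - 23*m^3*v^3 - 23*m^3*v^2 - 3*m^2*v^4 - 3*m^2*v^3 + m*v^5 + m*v^4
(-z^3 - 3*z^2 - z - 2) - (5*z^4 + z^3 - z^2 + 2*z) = -5*z^4 - 2*z^3 - 2*z^2 - 3*z - 2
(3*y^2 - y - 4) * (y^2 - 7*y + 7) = 3*y^4 - 22*y^3 + 24*y^2 + 21*y - 28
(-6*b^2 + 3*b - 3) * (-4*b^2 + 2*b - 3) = 24*b^4 - 24*b^3 + 36*b^2 - 15*b + 9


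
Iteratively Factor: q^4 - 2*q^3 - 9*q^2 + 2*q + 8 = (q + 2)*(q^3 - 4*q^2 - q + 4) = (q - 1)*(q + 2)*(q^2 - 3*q - 4) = (q - 4)*(q - 1)*(q + 2)*(q + 1)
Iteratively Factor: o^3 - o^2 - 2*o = (o + 1)*(o^2 - 2*o) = o*(o + 1)*(o - 2)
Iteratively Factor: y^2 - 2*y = (y)*(y - 2)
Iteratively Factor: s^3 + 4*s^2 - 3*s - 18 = (s + 3)*(s^2 + s - 6) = (s - 2)*(s + 3)*(s + 3)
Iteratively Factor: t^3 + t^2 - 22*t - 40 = (t - 5)*(t^2 + 6*t + 8) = (t - 5)*(t + 4)*(t + 2)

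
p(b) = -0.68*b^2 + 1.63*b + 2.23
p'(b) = 1.63 - 1.36*b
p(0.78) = 3.09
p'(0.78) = 0.57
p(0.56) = 2.93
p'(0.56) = 0.87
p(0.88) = 3.14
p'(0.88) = 0.43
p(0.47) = 2.85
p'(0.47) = 0.99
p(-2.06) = -4.01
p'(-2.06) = 4.43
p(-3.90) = -14.47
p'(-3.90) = 6.93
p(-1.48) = -1.67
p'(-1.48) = 3.64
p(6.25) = -14.14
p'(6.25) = -6.87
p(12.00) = -76.13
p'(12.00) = -14.69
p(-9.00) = -67.52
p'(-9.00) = 13.87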